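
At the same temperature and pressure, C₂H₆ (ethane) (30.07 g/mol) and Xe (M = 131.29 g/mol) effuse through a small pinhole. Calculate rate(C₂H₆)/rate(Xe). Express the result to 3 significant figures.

2.09

Graham's law gives rate_C₂H₆/rate_Xe = √(M_Xe/M_C₂H₆) = √(131.29/30.07) = √4.366 = 2.09.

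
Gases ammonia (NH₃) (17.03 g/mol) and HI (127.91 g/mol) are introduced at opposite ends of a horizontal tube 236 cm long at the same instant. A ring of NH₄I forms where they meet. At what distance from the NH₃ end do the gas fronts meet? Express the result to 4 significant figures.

172.9 cm

Distances travelled in equal time are proportional to diffusion rates, so d_NH₃/d_HI = √(M_HI/M_NH₃) = √(127.91/17.03) = 2.741.
With d_NH₃ + d_HI = 236 cm, d_HI = 236/(1 + 2.741) = 63.09 cm.
d_NH₃ = 236 − 63.09 = 172.9 cm.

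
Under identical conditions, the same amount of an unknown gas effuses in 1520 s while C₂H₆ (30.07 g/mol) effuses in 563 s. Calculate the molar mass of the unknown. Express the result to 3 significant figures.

219 g/mol

Graham's law gives t_X/t_C₂H₆ = √(M_X/M_C₂H₆).
1520/563 = 2.700 = √(M_X/30.07)
M_X = 30.07 × 2.700² = 30.07 × 7.289 = 219 g/mol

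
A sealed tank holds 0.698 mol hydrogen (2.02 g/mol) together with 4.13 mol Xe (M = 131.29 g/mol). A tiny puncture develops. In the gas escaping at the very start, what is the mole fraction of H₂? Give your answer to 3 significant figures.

Effusion rate of each component ∝ n_i/√M_i (partial pressure × 1/√M).
So x_H₂ in the escaping gas = (n_H₂/√M_H₂) / Σ(n_i/√M_i)
= (0.698/√2.02) / (0.698/√2.02 + 4.13/√131.29) = 0.4911/(0.4911 + 0.3604) = 0.577.

0.577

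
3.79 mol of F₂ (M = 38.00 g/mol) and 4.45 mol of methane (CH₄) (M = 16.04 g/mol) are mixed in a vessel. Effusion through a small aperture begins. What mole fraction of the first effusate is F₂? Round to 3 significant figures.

0.356

Effusion rate of each component ∝ n_i/√M_i (partial pressure × 1/√M).
So x_F₂ in the escaping gas = (n_F₂/√M_F₂) / Σ(n_i/√M_i)
= (3.79/√38.00) / (3.79/√38.00 + 4.45/√16.04) = 0.6148/(0.6148 + 1.111) = 0.356.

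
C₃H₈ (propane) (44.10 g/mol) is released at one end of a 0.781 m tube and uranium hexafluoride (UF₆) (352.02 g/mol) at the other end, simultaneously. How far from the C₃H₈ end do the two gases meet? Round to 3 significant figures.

Distances travelled in equal time are proportional to diffusion rates, so d_C₃H₈/d_UF₆ = √(M_UF₆/M_C₃H₈) = √(352.02/44.10) = 2.825.
With d_C₃H₈ + d_UF₆ = 0.781 m, d_UF₆ = 0.781/(1 + 2.825) = 0.2042 m.
d_C₃H₈ = 0.781 − 0.2042 = 0.577 m.

0.577 m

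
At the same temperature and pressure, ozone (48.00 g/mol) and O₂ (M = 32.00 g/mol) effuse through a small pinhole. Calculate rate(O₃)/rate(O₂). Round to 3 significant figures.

From Graham's law, rate_O₃/rate_O₂ = √(M_O₂/M_O₃) = √(32.00/48.00) = √0.6667 = 0.816.

0.816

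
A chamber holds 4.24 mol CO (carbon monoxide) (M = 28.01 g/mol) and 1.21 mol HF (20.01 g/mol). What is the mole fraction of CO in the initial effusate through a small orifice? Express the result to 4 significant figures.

0.7476

Each component's effusion rate ∝ (its partial pressure)·(1/√M) ∝ n_i/√M_i.
x_CO(eff) = (n_CO/√M_CO) / (n_CO/√M_CO + n_HF/√M_HF)
= (4.24/√28.01) / (4.24/√28.01 + 1.21/√20.01) = 0.8011/(0.8011 + 0.2705) = 0.7476.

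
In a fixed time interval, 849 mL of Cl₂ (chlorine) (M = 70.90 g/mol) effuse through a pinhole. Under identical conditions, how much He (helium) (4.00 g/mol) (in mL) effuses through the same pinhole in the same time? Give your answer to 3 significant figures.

3570 mL

Since effusion rate ∝ 1/√M, rate_He/rate_Cl₂ = √(M_Cl₂/M_He) = √(70.90/4.00) = √17.73 = 4.210.
So the volume for He is 849 × 4.210 = 3570 mL.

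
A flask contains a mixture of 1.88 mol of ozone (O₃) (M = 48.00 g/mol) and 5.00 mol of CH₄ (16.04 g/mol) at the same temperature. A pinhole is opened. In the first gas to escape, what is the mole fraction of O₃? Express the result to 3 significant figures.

0.179

Effusion rate of each component ∝ n_i/√M_i (partial pressure × 1/√M).
Mole fraction of O₃ in the effusate = (n_O₃/√M_O₃) / (n_O₃/√M_O₃ + n_CH₄/√M_CH₄)
= (1.88/√48.00) / (1.88/√48.00 + 5.00/√16.04) = 0.2714/(0.2714 + 1.248) = 0.179.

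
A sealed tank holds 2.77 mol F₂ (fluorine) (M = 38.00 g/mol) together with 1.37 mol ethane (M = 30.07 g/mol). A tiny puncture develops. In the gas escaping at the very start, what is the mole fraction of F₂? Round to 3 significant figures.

0.643

Each component's effusion rate ∝ (its partial pressure)·(1/√M) ∝ n_i/√M_i.
So x_F₂ in the escaping gas = (n_F₂/√M_F₂) / Σ(n_i/√M_i)
= (2.77/√38.00) / (2.77/√38.00 + 1.37/√30.07) = 0.4494/(0.4494 + 0.2498) = 0.643.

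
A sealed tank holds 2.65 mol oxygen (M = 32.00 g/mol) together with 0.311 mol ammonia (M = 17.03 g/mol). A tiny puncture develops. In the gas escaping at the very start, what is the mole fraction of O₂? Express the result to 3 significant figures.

0.861

The effusion rate of species i is ∝ p_i/√M_i ∝ n_i/√M_i.
So x_O₂ in the escaping gas = (n_O₂/√M_O₂) / Σ(n_i/√M_i)
= (2.65/√32.00) / (2.65/√32.00 + 0.311/√17.03) = 0.4685/(0.4685 + 0.07536) = 0.861.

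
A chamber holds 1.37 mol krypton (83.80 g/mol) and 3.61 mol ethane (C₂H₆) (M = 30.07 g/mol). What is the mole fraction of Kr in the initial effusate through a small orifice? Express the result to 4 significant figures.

The effusion rate of species i is ∝ p_i/√M_i ∝ n_i/√M_i.
So x_Kr in the escaping gas = (n_Kr/√M_Kr) / Σ(n_i/√M_i)
= (1.37/√83.80) / (1.37/√83.80 + 3.61/√30.07) = 0.1497/(0.1497 + 0.6583) = 0.1852.

0.1852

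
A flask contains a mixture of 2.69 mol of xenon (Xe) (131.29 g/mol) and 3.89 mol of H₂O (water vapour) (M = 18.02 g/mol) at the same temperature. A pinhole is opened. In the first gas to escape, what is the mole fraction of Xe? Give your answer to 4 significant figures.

Rate_i ∝ x_i/√M_i (Graham's law weighted by mole fraction), so the effusate composition follows n_i/√M_i.
x_Xe(eff) = (n_Xe/√M_Xe) / (n_Xe/√M_Xe + n_H₂O/√M_H₂O)
= (2.69/√131.29) / (2.69/√131.29 + 3.89/√18.02) = 0.2348/(0.2348 + 0.9164) = 0.2039.

0.2039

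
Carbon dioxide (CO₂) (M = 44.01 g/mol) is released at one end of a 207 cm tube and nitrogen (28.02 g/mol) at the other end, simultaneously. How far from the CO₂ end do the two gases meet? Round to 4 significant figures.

91.87 cm

In equal time, each gas travels a distance ∝ its rate ∝ 1/√M, so d_CO₂/d_N₂ = √(M_N₂/M_CO₂) = √(28.02/44.01) = 0.7979.
With d_CO₂ + d_N₂ = 207 cm, d_N₂ = 207/(1 + 0.7979) = 115.1 cm.
d_CO₂ = 207 − 115.1 = 91.87 cm.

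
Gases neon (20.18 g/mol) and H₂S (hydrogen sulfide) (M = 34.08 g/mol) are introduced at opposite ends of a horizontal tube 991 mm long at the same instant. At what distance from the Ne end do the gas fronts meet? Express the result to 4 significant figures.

Graham's law gives d_Ne/d_H₂S = rate_Ne/rate_H₂S = √(M_H₂S/M_Ne) = √(34.08/20.18) = 1.300.
With d_Ne + d_H₂S = 991 mm, d_H₂S = 991/(1 + 1.300) = 431.0 mm.
d_Ne = 991 − 431.0 = 560.0 mm.

560.0 mm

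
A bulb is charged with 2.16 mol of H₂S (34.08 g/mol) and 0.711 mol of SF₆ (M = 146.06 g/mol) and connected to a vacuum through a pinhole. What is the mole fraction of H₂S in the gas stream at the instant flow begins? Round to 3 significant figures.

The effusion rate of species i is ∝ p_i/√M_i ∝ n_i/√M_i.
Mole fraction of H₂S in the effusate = (n_H₂S/√M_H₂S) / (n_H₂S/√M_H₂S + n_SF₆/√M_SF₆)
= (2.16/√34.08) / (2.16/√34.08 + 0.711/√146.06) = 0.3700/(0.3700 + 0.05883) = 0.863.

0.863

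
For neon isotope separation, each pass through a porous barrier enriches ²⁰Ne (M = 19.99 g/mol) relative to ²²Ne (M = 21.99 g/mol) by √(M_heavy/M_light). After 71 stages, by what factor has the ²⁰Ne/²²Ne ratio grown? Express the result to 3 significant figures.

29.5

Each stage multiplies the ratio by α = √(21.99/19.99), so after 71 stages the overall factor is α^71 = (21.99/19.99)^(71/2).
= 1.10005^(71/2) = 29.5.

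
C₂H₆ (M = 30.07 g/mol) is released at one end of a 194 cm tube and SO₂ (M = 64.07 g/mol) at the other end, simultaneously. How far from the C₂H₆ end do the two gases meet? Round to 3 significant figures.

Graham's law gives d_C₂H₆/d_SO₂ = rate_C₂H₆/rate_SO₂ = √(M_SO₂/M_C₂H₆) = √(64.07/30.07) = 1.460.
With d_C₂H₆ + d_SO₂ = 194 cm, d_SO₂ = 194/(1 + 1.460) = 78.87 cm.
d_C₂H₆ = 194 − 78.87 = 115 cm.

115 cm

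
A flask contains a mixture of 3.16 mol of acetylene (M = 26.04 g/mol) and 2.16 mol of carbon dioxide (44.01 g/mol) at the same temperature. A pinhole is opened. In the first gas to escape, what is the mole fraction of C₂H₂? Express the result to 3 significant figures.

Rate_i ∝ x_i/√M_i (Graham's law weighted by mole fraction), so the effusate composition follows n_i/√M_i.
Mole fraction of C₂H₂ in the effusate = (n_C₂H₂/√M_C₂H₂) / (n_C₂H₂/√M_C₂H₂ + n_CO₂/√M_CO₂)
= (3.16/√26.04) / (3.16/√26.04 + 2.16/√44.01) = 0.6193/(0.6193 + 0.3256) = 0.655.

0.655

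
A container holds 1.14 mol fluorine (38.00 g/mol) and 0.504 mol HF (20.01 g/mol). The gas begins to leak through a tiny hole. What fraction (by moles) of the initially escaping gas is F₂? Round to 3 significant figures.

0.621

Each component's effusion rate ∝ (its partial pressure)·(1/√M) ∝ n_i/√M_i.
Mole fraction of F₂ in the effusate = (n_F₂/√M_F₂) / (n_F₂/√M_F₂ + n_HF/√M_HF)
= (1.14/√38.00) / (1.14/√38.00 + 0.504/√20.01) = 0.1849/(0.1849 + 0.1127) = 0.621.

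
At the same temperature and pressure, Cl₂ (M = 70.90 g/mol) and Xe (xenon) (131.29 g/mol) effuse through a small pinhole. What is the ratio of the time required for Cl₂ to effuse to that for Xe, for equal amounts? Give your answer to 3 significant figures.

0.735

By Graham's law, t_Cl₂/t_Xe = √(M_Cl₂/M_Xe) = √(70.90/131.29) = √0.5400 = 0.735.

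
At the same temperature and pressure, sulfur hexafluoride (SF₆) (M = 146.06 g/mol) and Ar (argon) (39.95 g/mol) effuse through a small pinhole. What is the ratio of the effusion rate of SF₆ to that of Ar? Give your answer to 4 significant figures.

From Graham's law, rate_SF₆/rate_Ar = √(M_Ar/M_SF₆) = √(39.95/146.06) = √0.2735 = 0.5230.

0.5230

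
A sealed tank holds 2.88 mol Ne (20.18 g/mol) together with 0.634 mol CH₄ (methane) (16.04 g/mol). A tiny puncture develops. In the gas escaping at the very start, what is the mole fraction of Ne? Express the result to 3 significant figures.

0.802

Rate_i ∝ x_i/√M_i (Graham's law weighted by mole fraction), so the effusate composition follows n_i/√M_i.
So x_Ne in the escaping gas = (n_Ne/√M_Ne) / Σ(n_i/√M_i)
= (2.88/√20.18) / (2.88/√20.18 + 0.634/√16.04) = 0.6411/(0.6411 + 0.1583) = 0.802.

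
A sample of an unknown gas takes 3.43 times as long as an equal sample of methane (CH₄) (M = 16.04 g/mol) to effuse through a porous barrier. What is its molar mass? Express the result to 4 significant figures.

188.7 g/mol

Graham's law gives t_X/t_CH₄ = √(M_X/M_CH₄).
3.43 = √(M_X/16.04)
M_X = 16.04 × 3.43² = 16.04 × 11.76 = 188.7 g/mol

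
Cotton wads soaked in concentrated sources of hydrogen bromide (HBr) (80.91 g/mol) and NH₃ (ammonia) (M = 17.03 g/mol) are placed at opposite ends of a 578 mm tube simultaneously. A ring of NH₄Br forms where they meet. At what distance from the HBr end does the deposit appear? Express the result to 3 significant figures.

The fronts meet when d_HBr + d_NH₃ = L with d_HBr/d_NH₃ = √(M_NH₃/M_HBr) (Graham's law). Here √(M_NH₃/M_HBr) = √(17.03/80.91) = 0.4588.
With d_HBr + d_NH₃ = 578 mm, d_NH₃ = 578/(1 + 0.4588) = 396.2 mm.
d_HBr = 578 − 396.2 = 182 mm.

182 mm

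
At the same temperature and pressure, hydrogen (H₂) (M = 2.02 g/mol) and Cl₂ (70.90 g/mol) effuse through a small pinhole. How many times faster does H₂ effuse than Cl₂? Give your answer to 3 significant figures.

Since effusion rate ∝ 1/√M, rate_H₂/rate_Cl₂ = √(M_Cl₂/M_H₂) = √(70.90/2.02) = √35.10 = 5.92.

5.92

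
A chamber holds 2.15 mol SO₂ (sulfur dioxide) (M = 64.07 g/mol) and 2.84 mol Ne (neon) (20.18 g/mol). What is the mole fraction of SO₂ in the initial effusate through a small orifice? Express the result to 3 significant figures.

0.298

Each component's effusion rate ∝ (its partial pressure)·(1/√M) ∝ n_i/√M_i.
x_SO₂(eff) = (n_SO₂/√M_SO₂) / (n_SO₂/√M_SO₂ + n_Ne/√M_Ne)
= (2.15/√64.07) / (2.15/√64.07 + 2.84/√20.18) = 0.2686/(0.2686 + 0.6322) = 0.298.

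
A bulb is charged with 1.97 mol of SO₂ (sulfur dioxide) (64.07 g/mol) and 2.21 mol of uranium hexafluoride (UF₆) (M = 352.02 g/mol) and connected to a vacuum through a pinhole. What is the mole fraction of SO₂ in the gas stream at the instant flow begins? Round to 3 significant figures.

Each component's effusion rate ∝ (its partial pressure)·(1/√M) ∝ n_i/√M_i.
x_SO₂(eff) = (n_SO₂/√M_SO₂) / (n_SO₂/√M_SO₂ + n_UF₆/√M_UF₆)
= (1.97/√64.07) / (1.97/√64.07 + 2.21/√352.02) = 0.2461/(0.2461 + 0.1178) = 0.676.

0.676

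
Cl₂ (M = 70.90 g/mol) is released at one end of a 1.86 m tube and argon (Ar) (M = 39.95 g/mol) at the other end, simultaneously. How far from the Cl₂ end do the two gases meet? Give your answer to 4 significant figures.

0.7975 m

The fronts meet when d_Cl₂ + d_Ar = L with d_Cl₂/d_Ar = √(M_Ar/M_Cl₂) (Graham's law). Here √(M_Ar/M_Cl₂) = √(39.95/70.90) = 0.7506.
With d_Cl₂ + d_Ar = 1.86 m, d_Ar = 1.86/(1 + 0.7506) = 1.062 m.
d_Cl₂ = 1.86 − 1.062 = 0.7975 m.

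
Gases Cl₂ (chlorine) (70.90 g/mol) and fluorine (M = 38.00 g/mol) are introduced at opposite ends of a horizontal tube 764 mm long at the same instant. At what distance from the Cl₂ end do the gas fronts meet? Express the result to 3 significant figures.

Distances travelled in equal time are proportional to diffusion rates, so d_Cl₂/d_F₂ = √(M_F₂/M_Cl₂) = √(38.00/70.90) = 0.7321.
With d_Cl₂ + d_F₂ = 764 mm, d_F₂ = 764/(1 + 0.7321) = 441.1 mm.
d_Cl₂ = 764 − 441.1 = 323 mm.

323 mm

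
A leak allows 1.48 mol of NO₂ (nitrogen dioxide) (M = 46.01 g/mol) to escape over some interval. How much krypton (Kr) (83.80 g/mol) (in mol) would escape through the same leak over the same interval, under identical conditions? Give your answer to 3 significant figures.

Graham's law gives rate_Kr/rate_NO₂ = √(M_NO₂/M_Kr) = √(46.01/83.80) = √0.5490 = 0.7410.
So the amount for Kr is 1.48 × 0.7410 = 1.10 mol.

1.10 mol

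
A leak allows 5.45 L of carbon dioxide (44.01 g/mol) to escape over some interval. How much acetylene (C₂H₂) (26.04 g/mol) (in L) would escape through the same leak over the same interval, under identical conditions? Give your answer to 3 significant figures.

7.09 L

Since effusion rate ∝ 1/√M, rate_C₂H₂/rate_CO₂ = √(M_CO₂/M_C₂H₂) = √(44.01/26.04) = √1.690 = 1.300.
So the volume for C₂H₂ is 5.45 × 1.300 = 7.09 L.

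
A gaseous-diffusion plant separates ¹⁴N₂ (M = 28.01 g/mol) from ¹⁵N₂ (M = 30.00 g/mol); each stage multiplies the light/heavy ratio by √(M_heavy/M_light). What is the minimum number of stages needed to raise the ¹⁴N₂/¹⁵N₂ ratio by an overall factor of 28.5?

98

With α = √(30.00/28.01) per stage, ln α = ½ ln(1.07105) = 0.03432.
Need α^N ≥ 28.5 ⇒ N ≥ ln(28.5) / ln α = 3.350 / 0.03432 = 97.61.
So at least 98 stages are needed.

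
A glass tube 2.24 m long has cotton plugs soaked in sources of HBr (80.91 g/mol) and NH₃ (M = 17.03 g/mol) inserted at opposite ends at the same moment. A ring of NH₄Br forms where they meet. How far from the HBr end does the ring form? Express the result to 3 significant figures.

0.704 m

The fronts meet when d_HBr + d_NH₃ = L with d_HBr/d_NH₃ = √(M_NH₃/M_HBr) (Graham's law). Here √(M_NH₃/M_HBr) = √(17.03/80.91) = 0.4588.
With d_HBr + d_NH₃ = 2.24 m, d_NH₃ = 2.24/(1 + 0.4588) = 1.536 m.
d_HBr = 2.24 − 1.536 = 0.704 m.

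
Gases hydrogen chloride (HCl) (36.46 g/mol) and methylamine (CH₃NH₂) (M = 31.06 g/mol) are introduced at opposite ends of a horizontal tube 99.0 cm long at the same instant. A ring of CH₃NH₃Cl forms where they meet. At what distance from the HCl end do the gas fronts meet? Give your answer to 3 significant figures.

47.5 cm

The fronts meet when d_HCl + d_CH₃NH₂ = L with d_HCl/d_CH₃NH₂ = √(M_CH₃NH₂/M_HCl) (Graham's law). Here √(M_CH₃NH₂/M_HCl) = √(31.06/36.46) = 0.9230.
With d_HCl + d_CH₃NH₂ = 99.0 cm, d_CH₃NH₂ = 99.0/(1 + 0.9230) = 51.48 cm.
d_HCl = 99.0 − 51.48 = 47.5 cm.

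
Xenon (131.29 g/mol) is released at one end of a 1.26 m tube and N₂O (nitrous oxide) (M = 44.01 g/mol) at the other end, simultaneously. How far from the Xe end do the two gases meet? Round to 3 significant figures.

0.462 m

Distances travelled in equal time are proportional to diffusion rates, so d_Xe/d_N₂O = √(M_N₂O/M_Xe) = √(44.01/131.29) = 0.5790.
With d_Xe + d_N₂O = 1.26 m, d_N₂O = 1.26/(1 + 0.5790) = 0.7980 m.
d_Xe = 1.26 − 0.7980 = 0.462 m.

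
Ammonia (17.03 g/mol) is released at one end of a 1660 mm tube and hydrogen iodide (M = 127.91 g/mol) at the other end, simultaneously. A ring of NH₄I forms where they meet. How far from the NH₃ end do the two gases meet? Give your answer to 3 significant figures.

Distances travelled in equal time are proportional to diffusion rates, so d_NH₃/d_HI = √(M_HI/M_NH₃) = √(127.91/17.03) = 2.741.
With d_NH₃ + d_HI = 1660 mm, d_HI = 1660/(1 + 2.741) = 443.8 mm.
d_NH₃ = 1660 − 443.8 = 1220 mm.

1220 mm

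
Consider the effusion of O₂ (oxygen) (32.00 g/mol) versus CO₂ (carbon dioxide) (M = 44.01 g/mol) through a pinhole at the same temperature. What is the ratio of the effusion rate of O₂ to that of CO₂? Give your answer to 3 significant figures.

Graham's law gives rate_O₂/rate_CO₂ = √(M_CO₂/M_O₂) = √(44.01/32.00) = √1.375 = 1.17.

1.17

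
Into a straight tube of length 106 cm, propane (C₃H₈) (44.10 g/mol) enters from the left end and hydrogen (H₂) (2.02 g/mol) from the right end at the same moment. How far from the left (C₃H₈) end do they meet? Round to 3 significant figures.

Distances travelled in equal time are proportional to diffusion rates, so d_C₃H₈/d_H₂ = √(M_H₂/M_C₃H₈) = √(2.02/44.10) = 0.2140.
With d_C₃H₈ + d_H₂ = 106 cm, d_H₂ = 106/(1 + 0.2140) = 87.31 cm.
d_C₃H₈ = 106 − 87.31 = 18.7 cm.

18.7 cm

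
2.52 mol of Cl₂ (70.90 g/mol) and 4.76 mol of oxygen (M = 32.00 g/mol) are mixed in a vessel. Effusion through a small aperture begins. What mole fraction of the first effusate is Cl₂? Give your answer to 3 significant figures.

0.262

Effusion rate of each component ∝ n_i/√M_i (partial pressure × 1/√M).
So x_Cl₂ in the escaping gas = (n_Cl₂/√M_Cl₂) / Σ(n_i/√M_i)
= (2.52/√70.90) / (2.52/√70.90 + 4.76/√32.00) = 0.2993/(0.2993 + 0.8415) = 0.262.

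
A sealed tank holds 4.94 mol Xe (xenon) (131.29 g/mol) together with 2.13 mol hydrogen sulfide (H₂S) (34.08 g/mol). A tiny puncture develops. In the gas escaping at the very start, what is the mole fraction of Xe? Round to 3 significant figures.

0.542

Rate_i ∝ x_i/√M_i (Graham's law weighted by mole fraction), so the effusate composition follows n_i/√M_i.
x_Xe(eff) = (n_Xe/√M_Xe) / (n_Xe/√M_Xe + n_H₂S/√M_H₂S)
= (4.94/√131.29) / (4.94/√131.29 + 2.13/√34.08) = 0.4311/(0.4311 + 0.3649) = 0.542.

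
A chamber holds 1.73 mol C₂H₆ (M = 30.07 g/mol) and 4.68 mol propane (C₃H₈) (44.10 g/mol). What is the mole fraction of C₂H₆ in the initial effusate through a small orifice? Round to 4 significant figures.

Each component's effusion rate ∝ (its partial pressure)·(1/√M) ∝ n_i/√M_i.
So x_C₂H₆ in the escaping gas = (n_C₂H₆/√M_C₂H₆) / Σ(n_i/√M_i)
= (1.73/√30.07) / (1.73/√30.07 + 4.68/√44.10) = 0.3155/(0.3155 + 0.7047) = 0.3092.

0.3092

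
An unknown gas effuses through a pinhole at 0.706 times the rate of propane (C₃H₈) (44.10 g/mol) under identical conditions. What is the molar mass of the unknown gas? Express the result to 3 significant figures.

88.5 g/mol

From Graham's law, rate_X/rate_C₃H₈ = √(M_C₃H₈/M_X).
0.706 = √(44.10/M_X)
M_X = 44.10 / 0.706² = 44.10 / 0.4984 = 88.5 g/mol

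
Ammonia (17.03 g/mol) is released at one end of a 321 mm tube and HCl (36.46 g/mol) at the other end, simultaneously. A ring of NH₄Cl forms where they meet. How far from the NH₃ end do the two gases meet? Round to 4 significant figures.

190.7 mm

Distances travelled in equal time are proportional to diffusion rates, so d_NH₃/d_HCl = √(M_HCl/M_NH₃) = √(36.46/17.03) = 1.463.
With d_NH₃ + d_HCl = 321 mm, d_HCl = 321/(1 + 1.463) = 130.3 mm.
d_NH₃ = 321 − 130.3 = 190.7 mm.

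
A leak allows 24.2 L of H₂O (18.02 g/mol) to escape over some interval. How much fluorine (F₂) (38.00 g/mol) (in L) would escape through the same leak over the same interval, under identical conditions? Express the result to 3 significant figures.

By Graham's law, rate_F₂/rate_H₂O = √(M_H₂O/M_F₂) = √(18.02/38.00) = √0.4742 = 0.6886.
So the volume for F₂ is 24.2 × 0.6886 = 16.7 L.

16.7 L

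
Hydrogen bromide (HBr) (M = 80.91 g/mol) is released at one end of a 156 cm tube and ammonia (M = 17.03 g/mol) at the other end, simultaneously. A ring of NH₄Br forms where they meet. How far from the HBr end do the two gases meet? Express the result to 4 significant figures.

49.06 cm

In equal time, each gas travels a distance ∝ its rate ∝ 1/√M, so d_HBr/d_NH₃ = √(M_NH₃/M_HBr) = √(17.03/80.91) = 0.4588.
With d_HBr + d_NH₃ = 156 cm, d_NH₃ = 156/(1 + 0.4588) = 106.9 cm.
d_HBr = 156 − 106.9 = 49.06 cm.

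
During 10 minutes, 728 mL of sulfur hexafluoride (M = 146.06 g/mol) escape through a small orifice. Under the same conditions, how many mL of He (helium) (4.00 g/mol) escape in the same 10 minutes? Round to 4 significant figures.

4399 mL

Using Graham's law: rate_He/rate_SF₆ = √(M_SF₆/M_He) = √(146.06/4.00) = √36.52 = 6.043.
So the volume for He is 728 × 6.043 = 4399 mL.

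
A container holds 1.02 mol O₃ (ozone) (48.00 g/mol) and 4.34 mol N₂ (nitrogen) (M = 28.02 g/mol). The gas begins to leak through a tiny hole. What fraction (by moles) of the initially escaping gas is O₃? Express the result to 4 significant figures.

Each component's effusion rate ∝ (its partial pressure)·(1/√M) ∝ n_i/√M_i.
Mole fraction of O₃ in the effusate = (n_O₃/√M_O₃) / (n_O₃/√M_O₃ + n_N₂/√M_N₂)
= (1.02/√48.00) / (1.02/√48.00 + 4.34/√28.02) = 0.1472/(0.1472 + 0.8199) = 0.1522.

0.1522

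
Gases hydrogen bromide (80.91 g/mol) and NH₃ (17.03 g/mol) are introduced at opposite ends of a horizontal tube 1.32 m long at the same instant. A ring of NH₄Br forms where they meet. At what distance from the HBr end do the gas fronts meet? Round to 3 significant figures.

0.415 m

Graham's law gives d_HBr/d_NH₃ = rate_HBr/rate_NH₃ = √(M_NH₃/M_HBr) = √(17.03/80.91) = 0.4588.
With d_HBr + d_NH₃ = 1.32 m, d_NH₃ = 1.32/(1 + 0.4588) = 0.9049 m.
d_HBr = 1.32 − 0.9049 = 0.415 m.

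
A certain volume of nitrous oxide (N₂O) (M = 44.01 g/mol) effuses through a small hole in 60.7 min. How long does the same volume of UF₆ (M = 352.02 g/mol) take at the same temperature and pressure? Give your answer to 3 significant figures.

172 min

By Graham's law, t_UF₆/t_N₂O = √(M_UF₆/M_N₂O) = √(352.02/44.01) = √7.999 = 2.828.
So the time for UF₆ is 60.7 × 2.828 = 172 min.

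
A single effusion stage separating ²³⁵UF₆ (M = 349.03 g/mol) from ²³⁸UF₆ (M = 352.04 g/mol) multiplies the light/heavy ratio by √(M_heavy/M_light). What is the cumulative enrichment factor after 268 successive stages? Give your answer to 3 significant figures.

The single-stage factor is √(M_heavy/M_light), so 268 stages give [√(352.04/349.03)]^268 = (352.04/349.03)^(268/2).
= 1.00862^134 = 3.16.

3.16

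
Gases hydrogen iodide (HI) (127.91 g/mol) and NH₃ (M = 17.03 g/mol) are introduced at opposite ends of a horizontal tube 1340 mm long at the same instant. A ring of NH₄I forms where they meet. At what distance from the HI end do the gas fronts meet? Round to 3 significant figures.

358 mm

Distances travelled in equal time are proportional to diffusion rates, so d_HI/d_NH₃ = √(M_NH₃/M_HI) = √(17.03/127.91) = 0.3649.
With d_HI + d_NH₃ = 1340 mm, d_NH₃ = 1340/(1 + 0.3649) = 981.8 mm.
d_HI = 1340 − 981.8 = 358 mm.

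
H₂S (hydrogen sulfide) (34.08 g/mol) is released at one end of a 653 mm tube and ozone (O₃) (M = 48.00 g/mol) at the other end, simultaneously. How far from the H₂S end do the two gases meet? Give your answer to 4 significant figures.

354.4 mm

The fronts meet when d_H₂S + d_O₃ = L with d_H₂S/d_O₃ = √(M_O₃/M_H₂S) (Graham's law). Here √(M_O₃/M_H₂S) = √(48.00/34.08) = 1.187.
With d_H₂S + d_O₃ = 653 mm, d_O₃ = 653/(1 + 1.187) = 298.6 mm.
d_H₂S = 653 − 298.6 = 354.4 mm.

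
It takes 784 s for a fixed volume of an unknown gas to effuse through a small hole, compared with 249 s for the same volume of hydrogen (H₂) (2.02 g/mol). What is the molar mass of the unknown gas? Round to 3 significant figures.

20.0 g/mol

Since effusion rate ∝ 1/√M, t_X/t_H₂ = √(M_X/M_H₂).
784/249 = 3.149 = √(M_X/2.02)
M_X = 2.02 × 3.149² = 2.02 × 9.914 = 20.0 g/mol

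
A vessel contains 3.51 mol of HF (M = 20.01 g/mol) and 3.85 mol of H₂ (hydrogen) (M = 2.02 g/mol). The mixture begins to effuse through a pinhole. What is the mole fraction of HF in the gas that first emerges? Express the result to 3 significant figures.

0.225

Rate_i ∝ x_i/√M_i (Graham's law weighted by mole fraction), so the effusate composition follows n_i/√M_i.
Mole fraction of HF in the effusate = (n_HF/√M_HF) / (n_HF/√M_HF + n_H₂/√M_H₂)
= (3.51/√20.01) / (3.51/√20.01 + 3.85/√2.02) = 0.7847/(0.7847 + 2.709) = 0.225.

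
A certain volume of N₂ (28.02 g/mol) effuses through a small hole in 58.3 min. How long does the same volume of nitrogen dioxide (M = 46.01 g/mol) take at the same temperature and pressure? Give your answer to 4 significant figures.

74.71 min

Using Graham's law: t_NO₂/t_N₂ = √(M_NO₂/M_N₂) = √(46.01/28.02) = √1.642 = 1.281.
So the time for NO₂ is 58.3 × 1.281 = 74.71 min.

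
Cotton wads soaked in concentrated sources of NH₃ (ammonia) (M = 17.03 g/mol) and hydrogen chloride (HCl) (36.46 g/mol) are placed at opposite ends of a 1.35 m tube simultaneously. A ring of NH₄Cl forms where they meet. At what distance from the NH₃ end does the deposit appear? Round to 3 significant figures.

In equal time, each gas travels a distance ∝ its rate ∝ 1/√M, so d_NH₃/d_HCl = √(M_HCl/M_NH₃) = √(36.46/17.03) = 1.463.
With d_NH₃ + d_HCl = 1.35 m, d_HCl = 1.35/(1 + 1.463) = 0.5481 m.
d_NH₃ = 1.35 − 0.5481 = 0.802 m.

0.802 m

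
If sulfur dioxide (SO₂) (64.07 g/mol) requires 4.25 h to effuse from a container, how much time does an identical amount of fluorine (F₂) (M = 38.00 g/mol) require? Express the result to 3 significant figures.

3.27 h

From Graham's law, t_F₂/t_SO₂ = √(M_F₂/M_SO₂) = √(38.00/64.07) = √0.5931 = 0.7701.
So the time for F₂ is 4.25 × 0.7701 = 3.27 h.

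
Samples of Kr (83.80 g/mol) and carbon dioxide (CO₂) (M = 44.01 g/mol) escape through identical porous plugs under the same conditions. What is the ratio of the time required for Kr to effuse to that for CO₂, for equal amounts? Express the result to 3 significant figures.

By Graham's law, t_Kr/t_CO₂ = √(M_Kr/M_CO₂) = √(83.80/44.01) = √1.904 = 1.38.

1.38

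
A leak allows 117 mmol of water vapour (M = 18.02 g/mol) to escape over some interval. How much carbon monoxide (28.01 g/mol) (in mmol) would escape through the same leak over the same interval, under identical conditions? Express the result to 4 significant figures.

93.84 mmol

Graham's law gives rate_CO/rate_H₂O = √(M_H₂O/M_CO) = √(18.02/28.01) = √0.6433 = 0.8021.
So the amount for CO is 117 × 0.8021 = 93.84 mmol.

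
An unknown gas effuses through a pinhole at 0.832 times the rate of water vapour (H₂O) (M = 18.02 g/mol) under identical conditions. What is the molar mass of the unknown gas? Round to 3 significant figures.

Since effusion rate ∝ 1/√M, rate_X/rate_H₂O = √(M_H₂O/M_X).
0.832 = √(18.02/M_X)
M_X = 18.02 / 0.832² = 18.02 / 0.6922 = 26.0 g/mol

26.0 g/mol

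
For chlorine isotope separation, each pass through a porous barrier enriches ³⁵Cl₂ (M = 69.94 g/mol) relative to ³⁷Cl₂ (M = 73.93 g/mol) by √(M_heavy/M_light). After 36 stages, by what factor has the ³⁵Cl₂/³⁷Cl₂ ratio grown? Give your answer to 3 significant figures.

Each stage multiplies the ratio by α = √(73.93/69.94), so after 36 stages the overall factor is α^36 = (73.93/69.94)^(36/2).
= 1.05705^18 = 2.71.

2.71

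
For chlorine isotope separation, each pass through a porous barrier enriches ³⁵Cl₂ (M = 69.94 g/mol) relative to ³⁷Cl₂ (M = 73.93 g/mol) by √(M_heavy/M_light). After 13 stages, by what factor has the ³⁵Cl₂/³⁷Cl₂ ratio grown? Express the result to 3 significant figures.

The single-stage factor is √(M_heavy/M_light), so 13 stages give [√(73.93/69.94)]^13 = (73.93/69.94)^(13/2).
= 1.05705^(13/2) = 1.43.

1.43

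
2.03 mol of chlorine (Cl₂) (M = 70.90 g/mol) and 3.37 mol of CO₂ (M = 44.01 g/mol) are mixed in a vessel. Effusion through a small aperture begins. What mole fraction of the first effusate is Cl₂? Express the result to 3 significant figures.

0.322

Each component's effusion rate ∝ (its partial pressure)·(1/√M) ∝ n_i/√M_i.
Mole fraction of Cl₂ in the effusate = (n_Cl₂/√M_Cl₂) / (n_Cl₂/√M_Cl₂ + n_CO₂/√M_CO₂)
= (2.03/√70.90) / (2.03/√70.90 + 3.37/√44.01) = 0.2411/(0.2411 + 0.5080) = 0.322.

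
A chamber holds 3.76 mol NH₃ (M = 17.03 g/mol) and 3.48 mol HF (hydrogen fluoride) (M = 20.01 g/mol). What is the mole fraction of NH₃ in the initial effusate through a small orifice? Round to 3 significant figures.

Rate_i ∝ x_i/√M_i (Graham's law weighted by mole fraction), so the effusate composition follows n_i/√M_i.
So x_NH₃ in the escaping gas = (n_NH₃/√M_NH₃) / Σ(n_i/√M_i)
= (3.76/√17.03) / (3.76/√17.03 + 3.48/√20.01) = 0.9111/(0.9111 + 0.7780) = 0.539.

0.539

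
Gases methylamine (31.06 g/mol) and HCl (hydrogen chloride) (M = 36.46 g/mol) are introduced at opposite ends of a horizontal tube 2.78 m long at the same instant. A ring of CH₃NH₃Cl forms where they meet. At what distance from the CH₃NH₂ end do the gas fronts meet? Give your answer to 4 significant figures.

Graham's law gives d_CH₃NH₂/d_HCl = rate_CH₃NH₂/rate_HCl = √(M_HCl/M_CH₃NH₂) = √(36.46/31.06) = 1.083.
With d_CH₃NH₂ + d_HCl = 2.78 m, d_HCl = 2.78/(1 + 1.083) = 1.334 m.
d_CH₃NH₂ = 2.78 − 1.334 = 1.446 m.

1.446 m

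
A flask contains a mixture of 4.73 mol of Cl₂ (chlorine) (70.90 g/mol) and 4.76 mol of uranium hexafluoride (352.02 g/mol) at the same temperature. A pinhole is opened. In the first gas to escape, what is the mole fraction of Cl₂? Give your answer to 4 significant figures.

Effusion rate of each component ∝ n_i/√M_i (partial pressure × 1/√M).
So x_Cl₂ in the escaping gas = (n_Cl₂/√M_Cl₂) / Σ(n_i/√M_i)
= (4.73/√70.90) / (4.73/√70.90 + 4.76/√352.02) = 0.5617/(0.5617 + 0.2537) = 0.6889.

0.6889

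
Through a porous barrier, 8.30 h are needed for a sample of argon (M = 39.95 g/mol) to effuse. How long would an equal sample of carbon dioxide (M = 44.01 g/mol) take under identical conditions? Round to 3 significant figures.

By Graham's law, t_CO₂/t_Ar = √(M_CO₂/M_Ar) = √(44.01/39.95) = √1.102 = 1.050.
So the time for CO₂ is 8.30 × 1.050 = 8.71 h.

8.71 h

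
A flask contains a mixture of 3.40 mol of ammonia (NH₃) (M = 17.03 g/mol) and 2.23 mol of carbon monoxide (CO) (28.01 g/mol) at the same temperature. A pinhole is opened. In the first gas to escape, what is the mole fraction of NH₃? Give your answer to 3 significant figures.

Each component's effusion rate ∝ (its partial pressure)·(1/√M) ∝ n_i/√M_i.
x_NH₃(eff) = (n_NH₃/√M_NH₃) / (n_NH₃/√M_NH₃ + n_CO/√M_CO)
= (3.40/√17.03) / (3.40/√17.03 + 2.23/√28.01) = 0.8239/(0.8239 + 0.4214) = 0.662.

0.662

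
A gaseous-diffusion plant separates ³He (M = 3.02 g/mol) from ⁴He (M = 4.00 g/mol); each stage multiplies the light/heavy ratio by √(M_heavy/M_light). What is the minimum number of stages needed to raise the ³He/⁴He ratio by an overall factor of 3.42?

Per stage α = (4.00/3.02)^(1/2) = 1.32450^0.5, giving ln α = 0.1405.
Need α^N ≥ 3.42 ⇒ N ≥ ln(3.42) / ln α = 1.230 / 0.1405 = 8.75.
Minimum whole number of stages: N = 9.

9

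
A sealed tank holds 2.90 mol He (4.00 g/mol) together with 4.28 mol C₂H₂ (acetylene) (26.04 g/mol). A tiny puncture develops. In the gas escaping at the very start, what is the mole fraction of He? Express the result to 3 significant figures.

The effusion rate of species i is ∝ p_i/√M_i ∝ n_i/√M_i.
x_He(eff) = (n_He/√M_He) / (n_He/√M_He + n_C₂H₂/√M_C₂H₂)
= (2.90/√4.00) / (2.90/√4.00 + 4.28/√26.04) = 1.450/(1.450 + 0.8387) = 0.634.

0.634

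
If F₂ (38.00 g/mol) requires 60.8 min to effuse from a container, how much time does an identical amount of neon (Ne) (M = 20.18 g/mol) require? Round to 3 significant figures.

44.3 min

By Graham's law, t_Ne/t_F₂ = √(M_Ne/M_F₂) = √(20.18/38.00) = √0.5311 = 0.7287.
So the time for Ne is 60.8 × 0.7287 = 44.3 min.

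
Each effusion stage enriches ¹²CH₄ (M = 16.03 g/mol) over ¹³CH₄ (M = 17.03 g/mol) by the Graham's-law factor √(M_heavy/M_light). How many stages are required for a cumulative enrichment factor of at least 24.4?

106

With α = √(17.03/16.03) per stage, ln α = ½ ln(1.06238) = 0.03026.
Need α^N ≥ 24.4 ⇒ N ≥ ln(24.4) / ln α = 3.195 / 0.03026 = 105.58.
Minimum whole number of stages: N = 106.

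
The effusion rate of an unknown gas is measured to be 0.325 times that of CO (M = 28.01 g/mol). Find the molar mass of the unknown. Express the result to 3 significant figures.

Since effusion rate ∝ 1/√M, rate_X/rate_CO = √(M_CO/M_X).
0.325 = √(28.01/M_X)
M_X = 28.01 / 0.325² = 28.01 / 0.1056 = 265 g/mol

265 g/mol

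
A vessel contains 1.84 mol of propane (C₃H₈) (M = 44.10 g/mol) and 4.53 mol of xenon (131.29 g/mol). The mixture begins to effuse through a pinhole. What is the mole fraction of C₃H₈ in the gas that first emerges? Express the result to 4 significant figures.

0.4121

Effusion rate of each component ∝ n_i/√M_i (partial pressure × 1/√M).
So x_C₃H₈ in the escaping gas = (n_C₃H₈/√M_C₃H₈) / Σ(n_i/√M_i)
= (1.84/√44.10) / (1.84/√44.10 + 4.53/√131.29) = 0.2771/(0.2771 + 0.3954) = 0.4121.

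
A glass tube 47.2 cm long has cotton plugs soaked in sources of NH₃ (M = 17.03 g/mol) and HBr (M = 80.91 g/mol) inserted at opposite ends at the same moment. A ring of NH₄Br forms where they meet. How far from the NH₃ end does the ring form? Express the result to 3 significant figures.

32.4 cm

In equal time, each gas travels a distance ∝ its rate ∝ 1/√M, so d_NH₃/d_HBr = √(M_HBr/M_NH₃) = √(80.91/17.03) = 2.180.
With d_NH₃ + d_HBr = 47.2 cm, d_HBr = 47.2/(1 + 2.180) = 14.84 cm.
d_NH₃ = 47.2 − 14.84 = 32.4 cm.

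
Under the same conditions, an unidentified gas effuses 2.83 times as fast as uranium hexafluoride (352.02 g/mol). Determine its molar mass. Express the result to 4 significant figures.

Since effusion rate ∝ 1/√M, rate_X/rate_UF₆ = √(M_UF₆/M_X).
2.83 = √(352.02/M_X)
M_X = 352.02 / 2.83² = 352.02 / 8.009 = 43.95 g/mol

43.95 g/mol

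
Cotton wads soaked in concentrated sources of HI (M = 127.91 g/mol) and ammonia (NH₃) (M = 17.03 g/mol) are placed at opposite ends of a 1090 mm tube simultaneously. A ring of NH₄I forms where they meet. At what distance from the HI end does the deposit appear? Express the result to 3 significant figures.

291 mm

The fronts meet when d_HI + d_NH₃ = L with d_HI/d_NH₃ = √(M_NH₃/M_HI) (Graham's law). Here √(M_NH₃/M_HI) = √(17.03/127.91) = 0.3649.
With d_HI + d_NH₃ = 1090 mm, d_NH₃ = 1090/(1 + 0.3649) = 798.6 mm.
d_HI = 1090 − 798.6 = 291 mm.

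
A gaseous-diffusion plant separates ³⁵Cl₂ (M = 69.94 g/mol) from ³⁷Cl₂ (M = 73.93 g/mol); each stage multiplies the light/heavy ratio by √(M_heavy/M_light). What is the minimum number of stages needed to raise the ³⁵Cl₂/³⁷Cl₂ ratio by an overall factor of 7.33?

With α = √(73.93/69.94) per stage, ln α = ½ ln(1.05705) = 0.02774.
Need α^N ≥ 7.33 ⇒ N ≥ ln(7.33) / ln α = 1.992 / 0.02774 = 71.81.
So at least 72 stages are needed.

72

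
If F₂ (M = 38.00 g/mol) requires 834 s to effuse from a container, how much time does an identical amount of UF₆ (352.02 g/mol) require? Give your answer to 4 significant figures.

Using Graham's law: t_UF₆/t_F₂ = √(M_UF₆/M_F₂) = √(352.02/38.00) = √9.264 = 3.044.
So the time for UF₆ is 834 × 3.044 = 2538 s.

2538 s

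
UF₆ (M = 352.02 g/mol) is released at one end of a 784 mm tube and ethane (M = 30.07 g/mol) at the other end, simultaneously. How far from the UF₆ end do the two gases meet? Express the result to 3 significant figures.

177 mm

The fronts meet when d_UF₆ + d_C₂H₆ = L with d_UF₆/d_C₂H₆ = √(M_C₂H₆/M_UF₆) (Graham's law). Here √(M_C₂H₆/M_UF₆) = √(30.07/352.02) = 0.2923.
With d_UF₆ + d_C₂H₆ = 784 mm, d_C₂H₆ = 784/(1 + 0.2923) = 606.7 mm.
d_UF₆ = 784 − 606.7 = 177 mm.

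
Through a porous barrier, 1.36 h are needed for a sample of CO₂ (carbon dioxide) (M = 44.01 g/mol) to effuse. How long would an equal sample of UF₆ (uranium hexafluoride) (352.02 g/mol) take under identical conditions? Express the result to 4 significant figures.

Graham's law gives t_UF₆/t_CO₂ = √(M_UF₆/M_CO₂) = √(352.02/44.01) = √7.999 = 2.828.
So the time for UF₆ is 1.36 × 2.828 = 3.846 h.

3.846 h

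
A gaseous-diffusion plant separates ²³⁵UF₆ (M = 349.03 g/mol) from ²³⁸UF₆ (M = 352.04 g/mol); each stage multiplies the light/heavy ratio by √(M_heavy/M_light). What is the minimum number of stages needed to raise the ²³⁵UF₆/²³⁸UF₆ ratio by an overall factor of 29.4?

With α = √(352.04/349.03) per stage, ln α = ½ ln(1.00862) = 0.004293.
Need α^N ≥ 29.4 ⇒ N ≥ ln(29.4) / ln α = 3.381 / 0.004293 = 787.47.
Minimum whole number of stages: N = 788.

788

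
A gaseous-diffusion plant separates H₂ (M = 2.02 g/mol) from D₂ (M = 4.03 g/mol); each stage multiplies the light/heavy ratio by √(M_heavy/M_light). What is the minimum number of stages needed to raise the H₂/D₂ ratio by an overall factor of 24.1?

Per stage α = (4.03/2.02)^(1/2) = 1.99505^0.5, giving ln α = 0.3453.
Need α^N ≥ 24.1 ⇒ N ≥ ln(24.1) / ln α = 3.182 / 0.3453 = 9.21.
Rounding up, N = 10 stages.

10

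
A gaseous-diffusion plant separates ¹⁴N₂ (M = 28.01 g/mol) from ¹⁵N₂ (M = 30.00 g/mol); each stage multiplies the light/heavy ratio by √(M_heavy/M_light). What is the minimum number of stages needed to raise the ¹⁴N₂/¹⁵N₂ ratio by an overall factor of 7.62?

With α = √(30.00/28.01) per stage, ln α = ½ ln(1.07105) = 0.03432.
Need α^N ≥ 7.62 ⇒ N ≥ ln(7.62) / ln α = 2.031 / 0.03432 = 59.18.
So at least 60 stages are needed.

60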